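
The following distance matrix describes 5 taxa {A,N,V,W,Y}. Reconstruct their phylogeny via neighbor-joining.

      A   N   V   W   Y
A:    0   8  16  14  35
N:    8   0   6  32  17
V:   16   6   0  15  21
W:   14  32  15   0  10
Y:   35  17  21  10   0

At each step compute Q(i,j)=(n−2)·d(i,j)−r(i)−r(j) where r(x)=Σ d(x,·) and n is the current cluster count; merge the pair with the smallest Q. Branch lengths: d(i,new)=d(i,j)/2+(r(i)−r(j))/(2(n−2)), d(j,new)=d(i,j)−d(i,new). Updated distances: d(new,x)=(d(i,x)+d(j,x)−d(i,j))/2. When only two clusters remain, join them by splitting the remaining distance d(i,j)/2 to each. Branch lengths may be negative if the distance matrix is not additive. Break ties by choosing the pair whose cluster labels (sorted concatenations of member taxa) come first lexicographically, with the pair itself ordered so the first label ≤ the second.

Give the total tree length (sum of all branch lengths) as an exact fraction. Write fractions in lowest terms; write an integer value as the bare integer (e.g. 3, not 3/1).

step 1: merge (W,Y) at d=10, Q=-124; branch lengths W→3, Y→7; new cluster WY
  updated: d(A,WY)=39/2, d(N,WY)=39/2, d(V,WY)=13
step 2: merge (A,N) at d=8, Q=-61; branch lengths A→13/2, N→3/2; new cluster AN
  updated: d(AN,V)=7, d(AN,WY)=31/2
step 3: merge (AN,V) at d=7, Q=-71/2; branch lengths AN→19/4, V→9/4; new cluster ANV
  updated: d(ANV,WY)=43/4
step 4: merge (ANV,WY) at d=43/4; branch lengths ANV→43/8, WY→43/8; new cluster ANVWY
final tree: (((A:13/2,N:3/2):19/4,V:9/4):43/8,(W:3,Y:7):43/8)
total length: 143/4

143/4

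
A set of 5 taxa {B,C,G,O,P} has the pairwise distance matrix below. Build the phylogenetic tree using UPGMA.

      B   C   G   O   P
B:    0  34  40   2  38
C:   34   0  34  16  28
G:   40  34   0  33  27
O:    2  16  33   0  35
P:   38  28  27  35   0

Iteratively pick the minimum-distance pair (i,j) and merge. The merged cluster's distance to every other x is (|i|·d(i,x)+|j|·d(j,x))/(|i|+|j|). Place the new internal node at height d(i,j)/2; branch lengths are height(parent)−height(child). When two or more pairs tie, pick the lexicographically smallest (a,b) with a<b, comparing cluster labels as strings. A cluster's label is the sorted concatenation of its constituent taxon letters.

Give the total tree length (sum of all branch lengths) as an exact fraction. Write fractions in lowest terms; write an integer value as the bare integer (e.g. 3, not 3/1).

iteration 1: select B,O (d=2); attach at lengths (1, 1); label the merged cluster BO
  updated: d(BO,C)=25, d(BO,G)=73/2, d(BO,P)=73/2
iteration 2: select BO,C (d=25); attach at lengths (23/2, 25/2); label the merged cluster BCO
  updated: d(BCO,G)=107/3, d(BCO,P)=101/3
iteration 3: select G,P (d=27); attach at lengths (27/2, 27/2); label the merged cluster GP
  updated: d(BCO,GP)=104/3
iteration 4: select BCO,GP (d=104/3); attach at lengths (29/6, 23/6); label the merged cluster BCGOP
final tree: (((B:1,O:1):23/2,C:25/2):29/6,(G:27/2,P:27/2):23/6)
total length: 185/3

185/3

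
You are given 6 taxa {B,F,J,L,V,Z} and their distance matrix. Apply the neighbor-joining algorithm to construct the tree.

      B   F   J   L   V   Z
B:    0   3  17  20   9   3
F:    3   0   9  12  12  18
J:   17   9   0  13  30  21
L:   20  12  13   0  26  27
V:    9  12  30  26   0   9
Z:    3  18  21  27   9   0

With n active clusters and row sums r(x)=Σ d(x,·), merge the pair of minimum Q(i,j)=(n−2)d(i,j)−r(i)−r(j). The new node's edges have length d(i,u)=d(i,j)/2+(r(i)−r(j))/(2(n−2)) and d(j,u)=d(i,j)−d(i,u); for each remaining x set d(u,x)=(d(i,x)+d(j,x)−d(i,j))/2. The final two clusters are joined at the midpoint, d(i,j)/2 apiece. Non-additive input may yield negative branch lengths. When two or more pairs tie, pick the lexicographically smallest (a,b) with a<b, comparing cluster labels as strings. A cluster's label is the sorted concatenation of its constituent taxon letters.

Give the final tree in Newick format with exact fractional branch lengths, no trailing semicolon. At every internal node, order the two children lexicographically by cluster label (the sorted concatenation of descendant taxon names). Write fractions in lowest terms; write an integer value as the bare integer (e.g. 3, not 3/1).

(((B:-15/8,(F:-1,(J:11/2,L:15/2):5):59/8):27/8,V:23/4):13/8,Z:13/8)

1. join J+L (d=13, Q=-136) ⇒ JL; edges |J|=11/2, |L|=15/2
  updated: d(B,JL)=12, d(F,JL)=4, d(JL,V)=43/2, d(JL,Z)=35/2
2. join F+JL (d=4, Q=-80) ⇒ FJL; edges |F|=-1, |JL|=5
  updated: d(B,FJL)=11/2, d(FJL,V)=59/4, d(FJL,Z)=63/4
3. join B+FJL (d=11/2, Q=-85/2) ⇒ BFJL; edges |B|=-15/8, |FJL|=59/8
  updated: d(BFJL,V)=73/8, d(BFJL,Z)=53/8
4. join BFJL+V (d=73/8, Q=-99/4) ⇒ BFJLV; edges |BFJL|=27/8, |V|=23/4
  updated: d(BFJLV,Z)=13/4
5. join BFJLV+Z (d=13/4) ⇒ BFJLVZ; edges |BFJLV|=13/8, |Z|=13/8
final tree: (((B:-15/8,(F:-1,(J:11/2,L:15/2):5):59/8):27/8,V:23/4):13/8,Z:13/8)
total length: 279/8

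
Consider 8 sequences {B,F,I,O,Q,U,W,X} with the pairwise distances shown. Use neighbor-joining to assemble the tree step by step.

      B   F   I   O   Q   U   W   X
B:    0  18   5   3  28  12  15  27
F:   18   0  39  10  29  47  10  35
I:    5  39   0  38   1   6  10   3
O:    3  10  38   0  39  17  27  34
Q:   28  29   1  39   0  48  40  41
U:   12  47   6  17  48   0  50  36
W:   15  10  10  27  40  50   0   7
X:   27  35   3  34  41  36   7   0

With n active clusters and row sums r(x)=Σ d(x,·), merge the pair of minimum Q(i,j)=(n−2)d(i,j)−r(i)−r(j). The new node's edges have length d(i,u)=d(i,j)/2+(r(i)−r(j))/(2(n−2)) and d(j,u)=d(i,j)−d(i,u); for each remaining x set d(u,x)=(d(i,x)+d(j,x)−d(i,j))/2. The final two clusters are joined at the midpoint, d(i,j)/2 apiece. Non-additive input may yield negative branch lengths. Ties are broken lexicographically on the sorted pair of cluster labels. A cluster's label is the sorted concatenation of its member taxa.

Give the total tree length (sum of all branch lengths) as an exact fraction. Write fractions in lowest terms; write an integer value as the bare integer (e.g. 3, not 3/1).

1. join I+Q (d=1, Q=-322) ⇒ IQ; edges |I|=-59/6, |Q|=65/6
  updated: d(B,IQ)=16, d(F,IQ)=67/2, d(IQ,O)=38, d(IQ,U)=53/2, d(IQ,W)=49/2, d(IQ,X)=43/2
2. join W+X (d=7, Q=-259) ⇒ WX; edges |W|=4/5, |X|=31/5
  updated: d(B,WX)=35/2, d(F,WX)=19, d(IQ,WX)=39/2, d(O,WX)=27, d(U,WX)=79/2
3. join F+O (d=10, Q=-365/2) ⇒ FO; edges |F|=145/16, |O|=15/16
  updated: d(B,FO)=11/2, d(FO,IQ)=123/4, d(FO,U)=27, d(FO,WX)=18
4. join IQ+WX (d=39/2, Q=-515/4) ⇒ IQWX; edges |IQ|=227/24, |WX|=241/24
  updated: d(B,IQWX)=7, d(FO,IQWX)=117/8, d(IQWX,U)=93/4
5. join B+U (d=12, Q=-251/4) ⇒ BU; edges |B|=-55/16, |U|=247/16
  updated: d(BU,FO)=41/4, d(BU,IQWX)=73/8
6. join BU+FO (d=41/4, Q=-34) ⇒ BFOU; edges |BU|=19/8, |FO|=63/8
  updated: d(BFOU,IQWX)=27/4
7. join BFOU+IQWX (d=27/4) ⇒ BFIOQUWX; edges |BFOU|=27/8, |IQWX|=27/8
final tree: (((B:-55/16,U:247/16):19/8,(F:145/16,O:15/16):63/8):27/8,((I:-59/6,Q:65/6):227/24,(W:4/5,X:31/5):241/24):27/8)
total length: 133/2

133/2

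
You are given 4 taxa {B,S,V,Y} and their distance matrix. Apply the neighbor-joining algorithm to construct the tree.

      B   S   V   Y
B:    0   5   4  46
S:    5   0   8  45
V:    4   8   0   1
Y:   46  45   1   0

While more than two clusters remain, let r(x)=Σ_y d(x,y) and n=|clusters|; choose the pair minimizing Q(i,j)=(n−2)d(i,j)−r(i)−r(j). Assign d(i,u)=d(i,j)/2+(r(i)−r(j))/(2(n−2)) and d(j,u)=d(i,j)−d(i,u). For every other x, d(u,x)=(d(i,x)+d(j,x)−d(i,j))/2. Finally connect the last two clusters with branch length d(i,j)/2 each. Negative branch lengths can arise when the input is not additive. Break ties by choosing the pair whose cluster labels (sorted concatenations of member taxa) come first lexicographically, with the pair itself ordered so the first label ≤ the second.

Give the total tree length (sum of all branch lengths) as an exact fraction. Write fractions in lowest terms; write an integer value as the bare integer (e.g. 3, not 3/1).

step 1: merge (B,S) at d=5, Q=-103; branch lengths B→7/4, S→13/4; new cluster BS
  updated: d(BS,V)=7/2, d(BS,Y)=43
step 2: merge (BS,V) at d=7/2, Q=-95/2; branch lengths BS→91/4, V→-77/4; new cluster BSV
  updated: d(BSV,Y)=81/4
step 3: merge (BSV,Y) at d=81/4; branch lengths BSV→81/8, Y→81/8; new cluster BSVY
final tree: (((B:7/4,S:13/4):91/4,V:-77/4):81/8,Y:81/8)
total length: 115/4

115/4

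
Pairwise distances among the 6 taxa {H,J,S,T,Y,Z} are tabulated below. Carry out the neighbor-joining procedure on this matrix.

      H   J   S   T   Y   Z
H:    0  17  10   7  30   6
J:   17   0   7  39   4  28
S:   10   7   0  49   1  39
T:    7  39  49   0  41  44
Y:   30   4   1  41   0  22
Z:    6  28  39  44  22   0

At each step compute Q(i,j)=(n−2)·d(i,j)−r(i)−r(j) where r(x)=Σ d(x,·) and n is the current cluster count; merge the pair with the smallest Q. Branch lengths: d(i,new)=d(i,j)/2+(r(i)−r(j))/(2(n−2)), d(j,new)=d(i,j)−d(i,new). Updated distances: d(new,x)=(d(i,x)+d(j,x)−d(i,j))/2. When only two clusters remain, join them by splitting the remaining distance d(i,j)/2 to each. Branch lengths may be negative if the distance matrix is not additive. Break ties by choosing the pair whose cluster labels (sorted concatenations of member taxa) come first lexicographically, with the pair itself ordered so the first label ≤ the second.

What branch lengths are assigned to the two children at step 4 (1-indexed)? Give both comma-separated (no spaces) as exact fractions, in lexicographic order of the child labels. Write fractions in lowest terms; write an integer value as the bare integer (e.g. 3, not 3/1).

4,21/8

iteration 1: select H,T (d=7, Q=-222); attach at lengths (-41/4, 69/4); label the merged cluster HT
  updated: d(HT,J)=49/2, d(HT,S)=26, d(HT,Y)=32, d(HT,Z)=43/2
iteration 2: select HT,Z (d=43/2, Q=-150); attach at lengths (29/3, 71/6); label the merged cluster HTZ
  updated: d(HTZ,J)=31/2, d(HTZ,S)=87/4, d(HTZ,Y)=65/4
iteration 3: select HTZ,J (d=31/2, Q=-49); attach at lengths (29/2, 1); label the merged cluster HJTZ
  updated: d(HJTZ,S)=53/8, d(HJTZ,Y)=19/8
iteration 4: select HJTZ,S (d=53/8, Q=-10); attach at lengths (4, 21/8); label the merged cluster HJSTZ
  updated: d(HJSTZ,Y)=-13/8
iteration 5: select HJSTZ,Y (d=-13/8); attach at lengths (-13/16, -13/16); label the merged cluster HJSTYZ
final tree: (((((H:-41/4,T:69/4):29/3,Z:71/6):29/2,J:1):4,S:21/8):-13/16,Y:-13/16)
total length: 49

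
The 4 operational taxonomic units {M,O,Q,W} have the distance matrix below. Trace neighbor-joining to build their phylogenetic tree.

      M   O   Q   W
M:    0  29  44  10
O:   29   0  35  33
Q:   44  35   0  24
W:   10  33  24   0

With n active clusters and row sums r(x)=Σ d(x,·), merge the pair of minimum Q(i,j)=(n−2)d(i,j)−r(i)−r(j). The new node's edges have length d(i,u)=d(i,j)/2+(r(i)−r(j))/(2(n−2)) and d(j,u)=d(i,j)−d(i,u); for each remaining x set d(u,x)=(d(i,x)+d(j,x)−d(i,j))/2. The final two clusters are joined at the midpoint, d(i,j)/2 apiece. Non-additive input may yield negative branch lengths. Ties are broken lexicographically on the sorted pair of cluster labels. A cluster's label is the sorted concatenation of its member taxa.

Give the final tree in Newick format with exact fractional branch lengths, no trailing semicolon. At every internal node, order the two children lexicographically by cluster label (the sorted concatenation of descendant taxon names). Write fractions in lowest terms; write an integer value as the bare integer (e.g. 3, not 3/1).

(((M:9,W:1):10,O:16):19/2,Q:19/2)

step 1: merge (M,W) at d=10, Q=-130; branch lengths M→9, W→1; new cluster MW
  updated: d(MW,O)=26, d(MW,Q)=29
step 2: merge (MW,O) at d=26, Q=-90; branch lengths MW→10, O→16; new cluster MOW
  updated: d(MOW,Q)=19
step 3: merge (MOW,Q) at d=19; branch lengths MOW→19/2, Q→19/2; new cluster MOQW
final tree: (((M:9,W:1):10,O:16):19/2,Q:19/2)
total length: 55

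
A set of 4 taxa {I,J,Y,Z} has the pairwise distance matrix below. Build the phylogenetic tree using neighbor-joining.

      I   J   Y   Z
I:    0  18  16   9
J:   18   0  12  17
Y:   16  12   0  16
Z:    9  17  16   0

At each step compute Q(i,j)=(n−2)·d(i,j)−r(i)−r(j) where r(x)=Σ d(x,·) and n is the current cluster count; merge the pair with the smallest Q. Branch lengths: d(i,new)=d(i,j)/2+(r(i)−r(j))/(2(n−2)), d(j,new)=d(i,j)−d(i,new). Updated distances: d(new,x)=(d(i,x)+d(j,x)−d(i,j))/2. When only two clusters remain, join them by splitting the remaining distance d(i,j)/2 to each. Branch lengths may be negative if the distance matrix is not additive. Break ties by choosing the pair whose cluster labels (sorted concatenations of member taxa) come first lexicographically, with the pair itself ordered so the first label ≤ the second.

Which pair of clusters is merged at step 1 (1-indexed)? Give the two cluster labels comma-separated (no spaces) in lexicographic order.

I,Z

step 1: merge (I,Z) at d=9, Q=-67; branch lengths I→19/4, Z→17/4; new cluster IZ
  updated: d(IZ,J)=13, d(IZ,Y)=23/2
step 2: merge (IZ,J) at d=13, Q=-73/2; branch lengths IZ→25/4, J→27/4; new cluster IJZ
  updated: d(IJZ,Y)=21/4
step 3: merge (IJZ,Y) at d=21/4; branch lengths IJZ→21/8, Y→21/8; new cluster IJYZ
final tree: (((I:19/4,Z:17/4):25/4,J:27/4):21/8,Y:21/8)
total length: 109/4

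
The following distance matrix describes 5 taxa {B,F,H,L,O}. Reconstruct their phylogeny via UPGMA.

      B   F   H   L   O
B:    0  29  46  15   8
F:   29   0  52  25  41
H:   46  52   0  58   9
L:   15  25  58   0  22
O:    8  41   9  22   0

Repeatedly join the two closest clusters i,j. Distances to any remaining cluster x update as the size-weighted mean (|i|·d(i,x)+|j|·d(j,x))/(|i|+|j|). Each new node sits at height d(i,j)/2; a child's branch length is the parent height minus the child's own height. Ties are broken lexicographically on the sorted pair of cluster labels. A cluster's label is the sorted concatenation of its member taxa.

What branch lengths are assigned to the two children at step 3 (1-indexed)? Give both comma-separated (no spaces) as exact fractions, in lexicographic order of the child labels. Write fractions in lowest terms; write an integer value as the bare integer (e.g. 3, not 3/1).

iteration 1: select B,O (d=8); attach at lengths (4, 4); label the merged cluster BO
  updated: d(BO,F)=35, d(BO,H)=55/2, d(BO,L)=37/2
iteration 2: select BO,L (d=37/2); attach at lengths (21/4, 37/4); label the merged cluster BLO
  updated: d(BLO,F)=95/3, d(BLO,H)=113/3
iteration 3: select BLO,F (d=95/3); attach at lengths (79/12, 95/6); label the merged cluster BFLO
  updated: d(BFLO,H)=165/4
iteration 4: select BFLO,H (d=165/4); attach at lengths (115/24, 165/8); label the merged cluster BFHLO
final tree: ((((B:4,O:4):21/4,L:37/4):79/12,F:95/6):115/24,H:165/8)
total length: 211/3

79/12,95/6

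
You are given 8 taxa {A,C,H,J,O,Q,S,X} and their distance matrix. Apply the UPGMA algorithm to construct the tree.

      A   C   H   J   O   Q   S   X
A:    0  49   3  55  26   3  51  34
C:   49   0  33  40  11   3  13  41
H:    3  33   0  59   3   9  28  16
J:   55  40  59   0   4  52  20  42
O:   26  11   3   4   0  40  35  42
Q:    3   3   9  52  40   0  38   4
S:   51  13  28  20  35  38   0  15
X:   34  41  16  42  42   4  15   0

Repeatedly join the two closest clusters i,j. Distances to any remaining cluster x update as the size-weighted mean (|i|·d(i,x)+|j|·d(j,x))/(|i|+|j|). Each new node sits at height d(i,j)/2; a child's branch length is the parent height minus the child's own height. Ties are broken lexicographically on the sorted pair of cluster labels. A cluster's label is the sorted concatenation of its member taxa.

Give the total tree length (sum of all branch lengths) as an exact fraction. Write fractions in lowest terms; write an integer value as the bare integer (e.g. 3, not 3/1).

step 1: merge (A,H) at d=3; branch lengths A→3/2, H→3/2; new cluster AH
  updated: d(AH,C)=41, d(AH,J)=57, d(AH,O)=29/2, d(AH,Q)=6, d(AH,S)=79/2, d(AH,X)=25
step 2: merge (C,Q) at d=3; branch lengths C→3/2, Q→3/2; new cluster CQ
  updated: d(AH,CQ)=47/2, d(CQ,J)=46, d(CQ,O)=51/2, d(CQ,S)=51/2, d(CQ,X)=45/2
step 3: merge (J,O) at d=4; branch lengths J→2, O→2; new cluster JO
  updated: d(AH,JO)=143/4, d(CQ,JO)=143/4, d(JO,S)=55/2, d(JO,X)=42
step 4: merge (S,X) at d=15; branch lengths S→15/2, X→15/2; new cluster SX
  updated: d(AH,SX)=129/4, d(CQ,SX)=24, d(JO,SX)=139/4
step 5: merge (AH,CQ) at d=47/2; branch lengths AH→41/4, CQ→41/4; new cluster ACHQ
  updated: d(ACHQ,JO)=143/4, d(ACHQ,SX)=225/8
step 6: merge (ACHQ,SX) at d=225/8; branch lengths ACHQ→37/16, SX→105/16; new cluster ACHQSX
  updated: d(ACHQSX,JO)=425/12
step 7: merge (ACHQSX,JO) at d=425/12; branch lengths ACHQSX→175/48, JO→377/24; new cluster ACHJOQSX
final tree: ((((A:3/2,H:3/2):41/4,(C:3/2,Q:3/2):41/4):37/16,(S:15/2,X:15/2):105/16):175/48,(J:2,O:2):377/24)
total length: 3539/48

3539/48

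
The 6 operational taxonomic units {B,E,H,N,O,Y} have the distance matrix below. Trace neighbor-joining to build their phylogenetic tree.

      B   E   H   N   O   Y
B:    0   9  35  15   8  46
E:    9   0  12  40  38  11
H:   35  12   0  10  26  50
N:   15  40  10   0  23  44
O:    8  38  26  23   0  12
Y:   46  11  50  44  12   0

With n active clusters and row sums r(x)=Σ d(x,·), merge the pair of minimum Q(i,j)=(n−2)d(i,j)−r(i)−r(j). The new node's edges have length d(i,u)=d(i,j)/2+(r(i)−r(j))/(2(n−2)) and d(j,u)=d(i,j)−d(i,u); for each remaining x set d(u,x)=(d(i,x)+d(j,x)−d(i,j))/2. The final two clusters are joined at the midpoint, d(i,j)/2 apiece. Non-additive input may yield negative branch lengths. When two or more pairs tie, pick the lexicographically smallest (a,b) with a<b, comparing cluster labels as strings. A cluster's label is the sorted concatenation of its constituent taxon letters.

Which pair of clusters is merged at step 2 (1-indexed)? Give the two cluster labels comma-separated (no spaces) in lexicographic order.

H,N

iteration 1: select E,Y (d=11, Q=-229); attach at lengths (-9/8, 97/8); label the merged cluster EY
  updated: d(B,EY)=22, d(EY,H)=51/2, d(EY,N)=73/2, d(EY,O)=39/2
iteration 2: select H,N (d=10, Q=-151); attach at lengths (7, 3); label the merged cluster HN
  updated: d(B,HN)=20, d(EY,HN)=26, d(HN,O)=39/2
iteration 3: select B,O (d=8, Q=-81); attach at lengths (19/4, 13/4); label the merged cluster BO
  updated: d(BO,EY)=67/4, d(BO,HN)=63/4
iteration 4: select BO,EY (d=67/4, Q=-117/2); attach at lengths (13/4, 27/2); label the merged cluster BEOY
  updated: d(BEOY,HN)=25/2
iteration 5: select BEOY,HN (d=25/2); attach at lengths (25/4, 25/4); label the merged cluster BEHNOY
final tree: (((B:19/4,O:13/4):13/4,(E:-9/8,Y:97/8):27/2):25/4,(H:7,N:3):25/4)
total length: 233/4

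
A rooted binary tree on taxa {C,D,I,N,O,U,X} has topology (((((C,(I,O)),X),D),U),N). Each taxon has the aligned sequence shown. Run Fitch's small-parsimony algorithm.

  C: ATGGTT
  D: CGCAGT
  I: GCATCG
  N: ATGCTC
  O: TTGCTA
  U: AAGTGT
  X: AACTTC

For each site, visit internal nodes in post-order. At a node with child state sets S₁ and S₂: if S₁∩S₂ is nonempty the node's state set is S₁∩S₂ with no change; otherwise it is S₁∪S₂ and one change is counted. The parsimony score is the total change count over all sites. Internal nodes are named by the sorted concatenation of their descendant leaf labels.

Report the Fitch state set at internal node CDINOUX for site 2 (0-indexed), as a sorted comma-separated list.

G

IO@0: {G} ∪ {T} = {G,T} (union, +1)
CIO@0: {A} ∪ {G,T} = {A,G,T} (union, +1)
CIOX@0: {A,G,T} ∩ {A} = {A} (intersection, +0)
CDIOX@0: {A} ∪ {C} = {A,C} (union, +1)
CDIOUX@0: {A,C} ∩ {A} = {A} (intersection, +0)
CDINOUX@0: {A} ∩ {A} = {A} (intersection, +0)
IO@1: {C} ∪ {T} = {C,T} (union, +1)
CIO@1: {T} ∩ {C,T} = {T} (intersection, +0)
CIOX@1: {T} ∪ {A} = {A,T} (union, +1)
CDIOX@1: {A,T} ∪ {G} = {A,G,T} (union, +1)
CDIOUX@1: {A,G,T} ∩ {A} = {A} (intersection, +0)
CDINOUX@1: {A} ∪ {T} = {A,T} (union, +1)
IO@2: {A} ∪ {G} = {A,G} (union, +1)
CIO@2: {G} ∩ {A,G} = {G} (intersection, +0)
CIOX@2: {G} ∪ {C} = {C,G} (union, +1)
CDIOX@2: {C,G} ∩ {C} = {C} (intersection, +0)
CDIOUX@2: {C} ∪ {G} = {C,G} (union, +1)
CDINOUX@2: {C,G} ∩ {G} = {G} (intersection, +0)
IO@3: {T} ∪ {C} = {C,T} (union, +1)
CIO@3: {G} ∪ {C,T} = {C,G,T} (union, +1)
CIOX@3: {C,G,T} ∩ {T} = {T} (intersection, +0)
CDIOX@3: {T} ∪ {A} = {A,T} (union, +1)
CDIOUX@3: {A,T} ∩ {T} = {T} (intersection, +0)
CDINOUX@3: {T} ∪ {C} = {C,T} (union, +1)
IO@4: {C} ∪ {T} = {C,T} (union, +1)
CIO@4: {T} ∩ {C,T} = {T} (intersection, +0)
CIOX@4: {T} ∩ {T} = {T} (intersection, +0)
CDIOX@4: {T} ∪ {G} = {G,T} (union, +1)
CDIOUX@4: {G,T} ∩ {G} = {G} (intersection, +0)
CDINOUX@4: {G} ∪ {T} = {G,T} (union, +1)
IO@5: {G} ∪ {A} = {A,G} (union, +1)
CIO@5: {T} ∪ {A,G} = {A,G,T} (union, +1)
CIOX@5: {A,G,T} ∪ {C} = {A,C,G,T} (union, +1)
CDIOX@5: {A,C,G,T} ∩ {T} = {T} (intersection, +0)
CDIOUX@5: {T} ∩ {T} = {T} (intersection, +0)
CDINOUX@5: {T} ∪ {C} = {C,T} (union, +1)
per-site changes: [3, 4, 3, 4, 3, 4]; total = 21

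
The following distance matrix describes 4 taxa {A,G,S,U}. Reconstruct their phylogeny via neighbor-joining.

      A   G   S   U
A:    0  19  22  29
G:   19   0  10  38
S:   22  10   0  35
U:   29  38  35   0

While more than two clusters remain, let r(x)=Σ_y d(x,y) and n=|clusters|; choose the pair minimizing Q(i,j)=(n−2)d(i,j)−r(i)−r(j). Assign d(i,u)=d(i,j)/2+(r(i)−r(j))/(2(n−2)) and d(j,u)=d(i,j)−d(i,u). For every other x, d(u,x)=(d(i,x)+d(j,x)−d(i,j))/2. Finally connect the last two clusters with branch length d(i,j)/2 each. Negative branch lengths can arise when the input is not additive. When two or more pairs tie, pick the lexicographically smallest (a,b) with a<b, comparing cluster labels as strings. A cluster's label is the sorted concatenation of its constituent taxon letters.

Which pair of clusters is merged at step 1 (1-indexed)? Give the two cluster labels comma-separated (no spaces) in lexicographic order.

iteration 1: select A,U (d=29, Q=-114); attach at lengths (13/2, 45/2); label the merged cluster AU
  updated: d(AU,G)=14, d(AU,S)=14
iteration 2: select AU,G (d=14, Q=-38); attach at lengths (9, 5); label the merged cluster AGU
  updated: d(AGU,S)=5
iteration 3: select AGU,S (d=5); attach at lengths (5/2, 5/2); label the merged cluster AGSU
final tree: (((A:13/2,U:45/2):9,G:5):5/2,S:5/2)
total length: 48

A,U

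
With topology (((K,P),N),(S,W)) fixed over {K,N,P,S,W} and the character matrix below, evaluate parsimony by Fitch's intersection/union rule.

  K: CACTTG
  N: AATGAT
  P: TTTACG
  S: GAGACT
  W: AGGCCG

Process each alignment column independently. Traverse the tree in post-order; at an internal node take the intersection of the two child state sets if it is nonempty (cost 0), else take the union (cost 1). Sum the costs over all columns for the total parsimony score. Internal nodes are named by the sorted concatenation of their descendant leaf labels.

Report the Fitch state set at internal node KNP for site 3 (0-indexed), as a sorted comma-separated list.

KP@0: {C} ∪ {T} = {C,T} (union, +1)
KNP@0: {C,T} ∪ {A} = {A,C,T} (union, +1)
SW@0: {G} ∪ {A} = {A,G} (union, +1)
KNPSW@0: {A,C,T} ∩ {A,G} = {A} (intersection, +0)
KP@1: {A} ∪ {T} = {A,T} (union, +1)
KNP@1: {A,T} ∩ {A} = {A} (intersection, +0)
SW@1: {A} ∪ {G} = {A,G} (union, +1)
KNPSW@1: {A} ∩ {A,G} = {A} (intersection, +0)
KP@2: {C} ∪ {T} = {C,T} (union, +1)
KNP@2: {C,T} ∩ {T} = {T} (intersection, +0)
SW@2: {G} ∩ {G} = {G} (intersection, +0)
KNPSW@2: {T} ∪ {G} = {G,T} (union, +1)
KP@3: {T} ∪ {A} = {A,T} (union, +1)
KNP@3: {A,T} ∪ {G} = {A,G,T} (union, +1)
SW@3: {A} ∪ {C} = {A,C} (union, +1)
KNPSW@3: {A,G,T} ∩ {A,C} = {A} (intersection, +0)
KP@4: {T} ∪ {C} = {C,T} (union, +1)
KNP@4: {C,T} ∪ {A} = {A,C,T} (union, +1)
SW@4: {C} ∩ {C} = {C} (intersection, +0)
KNPSW@4: {A,C,T} ∩ {C} = {C} (intersection, +0)
KP@5: {G} ∩ {G} = {G} (intersection, +0)
KNP@5: {G} ∪ {T} = {G,T} (union, +1)
SW@5: {T} ∪ {G} = {G,T} (union, +1)
KNPSW@5: {G,T} ∩ {G,T} = {G,T} (intersection, +0)
per-site changes: [3, 2, 2, 3, 2, 2]; total = 14

A,G,T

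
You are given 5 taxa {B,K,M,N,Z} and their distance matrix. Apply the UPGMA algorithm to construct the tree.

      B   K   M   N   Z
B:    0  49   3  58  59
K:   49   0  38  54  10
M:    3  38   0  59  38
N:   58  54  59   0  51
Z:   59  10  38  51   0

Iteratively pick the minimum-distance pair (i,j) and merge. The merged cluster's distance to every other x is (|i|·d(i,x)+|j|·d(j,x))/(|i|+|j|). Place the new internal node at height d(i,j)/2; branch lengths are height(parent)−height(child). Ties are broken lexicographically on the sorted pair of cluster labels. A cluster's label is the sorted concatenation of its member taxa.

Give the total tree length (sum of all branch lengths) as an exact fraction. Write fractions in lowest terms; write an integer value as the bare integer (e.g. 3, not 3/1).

iteration 1: select B,M (d=3); attach at lengths (3/2, 3/2); label the merged cluster BM
  updated: d(BM,K)=87/2, d(BM,N)=117/2, d(BM,Z)=97/2
iteration 2: select K,Z (d=10); attach at lengths (5, 5); label the merged cluster KZ
  updated: d(BM,KZ)=46, d(KZ,N)=105/2
iteration 3: select BM,KZ (d=46); attach at lengths (43/2, 18); label the merged cluster BKMZ
  updated: d(BKMZ,N)=111/2
iteration 4: select BKMZ,N (d=111/2); attach at lengths (19/4, 111/4); label the merged cluster BKMNZ
final tree: (((B:3/2,M:3/2):43/2,(K:5,Z:5):18):19/4,N:111/4)
total length: 85

85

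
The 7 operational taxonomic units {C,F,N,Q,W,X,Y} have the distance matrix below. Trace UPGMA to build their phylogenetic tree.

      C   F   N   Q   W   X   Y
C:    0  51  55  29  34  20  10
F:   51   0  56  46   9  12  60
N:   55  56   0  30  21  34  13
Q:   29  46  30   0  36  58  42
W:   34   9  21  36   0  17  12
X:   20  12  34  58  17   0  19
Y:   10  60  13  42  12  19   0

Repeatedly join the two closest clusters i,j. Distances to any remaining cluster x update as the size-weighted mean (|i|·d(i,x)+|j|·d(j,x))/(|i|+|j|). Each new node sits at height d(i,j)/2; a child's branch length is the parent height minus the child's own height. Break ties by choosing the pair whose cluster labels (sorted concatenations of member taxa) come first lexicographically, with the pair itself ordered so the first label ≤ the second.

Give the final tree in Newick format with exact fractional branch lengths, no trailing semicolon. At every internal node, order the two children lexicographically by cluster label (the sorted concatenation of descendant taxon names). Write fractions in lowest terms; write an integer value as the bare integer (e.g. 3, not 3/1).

step 1: merge (F,W) at d=9; branch lengths F→9/2, W→9/2; new cluster FW
  updated: d(C,FW)=85/2, d(FW,N)=77/2, d(FW,Q)=41, d(FW,X)=29/2, d(FW,Y)=36
step 2: merge (C,Y) at d=10; branch lengths C→5, Y→5; new cluster CY
  updated: d(CY,FW)=157/4, d(CY,N)=34, d(CY,Q)=71/2, d(CY,X)=39/2
step 3: merge (FW,X) at d=29/2; branch lengths FW→11/4, X→29/4; new cluster FWX
  updated: d(CY,FWX)=98/3, d(FWX,N)=37, d(FWX,Q)=140/3
step 4: merge (N,Q) at d=30; branch lengths N→15, Q→15; new cluster NQ
  updated: d(CY,NQ)=139/4, d(FWX,NQ)=251/6
step 5: merge (CY,FWX) at d=98/3; branch lengths CY→34/3, FWX→109/12; new cluster CFWXY
  updated: d(CFWXY,NQ)=39
step 6: merge (CFWXY,NQ) at d=39; branch lengths CFWXY→19/6, NQ→9/2; new cluster CFNQWXY
final tree: (((C:5,Y:5):34/3,((F:9/2,W:9/2):11/4,X:29/4):109/12):19/6,(N:15,Q:15):9/2)
total length: 1045/12

(((C:5,Y:5):34/3,((F:9/2,W:9/2):11/4,X:29/4):109/12):19/6,(N:15,Q:15):9/2)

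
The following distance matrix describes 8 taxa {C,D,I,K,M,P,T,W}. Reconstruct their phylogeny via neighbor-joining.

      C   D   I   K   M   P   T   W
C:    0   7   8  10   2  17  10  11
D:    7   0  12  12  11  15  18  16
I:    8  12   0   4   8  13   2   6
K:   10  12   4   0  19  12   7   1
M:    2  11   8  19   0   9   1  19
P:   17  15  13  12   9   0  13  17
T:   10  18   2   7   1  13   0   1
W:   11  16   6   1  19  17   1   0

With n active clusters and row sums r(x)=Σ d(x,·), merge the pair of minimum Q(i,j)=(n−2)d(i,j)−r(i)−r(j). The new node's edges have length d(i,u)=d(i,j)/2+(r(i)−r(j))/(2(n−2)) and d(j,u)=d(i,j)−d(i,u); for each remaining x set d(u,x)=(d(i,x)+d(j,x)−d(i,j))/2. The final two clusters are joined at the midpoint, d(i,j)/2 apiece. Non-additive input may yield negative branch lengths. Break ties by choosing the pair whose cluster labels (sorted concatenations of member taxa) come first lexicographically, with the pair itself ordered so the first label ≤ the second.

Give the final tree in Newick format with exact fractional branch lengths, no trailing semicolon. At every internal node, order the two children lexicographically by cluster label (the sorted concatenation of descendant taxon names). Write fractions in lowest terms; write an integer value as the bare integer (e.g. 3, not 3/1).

((((((C:5/4,D:23/4):53/32,M:43/32):77/48,P:367/48):245/64,I:59/64):37/64,(K:0,W:1):221/64):3/128,T:3/128)

step 1: merge (K,W) at d=1, Q=-130; branch lengths K→0, W→1; new cluster KW
  updated: d(C,KW)=10, d(D,KW)=27/2, d(I,KW)=9/2, d(KW,M)=37/2, d(KW,P)=14, d(KW,T)=7/2
step 2: merge (C,D) at d=7, Q=-191/2; branch lengths C→5/4, D→23/4; new cluster CD
  updated: d(CD,I)=13/2, d(CD,KW)=33/4, d(CD,M)=3, d(CD,P)=25/2, d(CD,T)=21/2
step 3: merge (CD,M) at d=3, Q=-273/4; branch lengths CD→53/32, M→43/32; new cluster CDM
  updated: d(CDM,I)=23/4, d(CDM,KW)=95/8, d(CDM,P)=37/4, d(CDM,T)=17/4
step 4: merge (CDM,P) at d=37/4, Q=-421/8; branch lengths CDM→77/48, P→367/48; new cluster CDMP
  updated: d(CDMP,I)=19/4, d(CDMP,KW)=133/16, d(CDMP,T)=4
step 5: merge (CDMP,I) at d=19/4, Q=-301/16; branch lengths CDMP→245/64, I→59/64; new cluster CDIMP
  updated: d(CDIMP,KW)=129/32, d(CDIMP,T)=5/8
step 6: merge (CDIMP,KW) at d=129/32, Q=-261/32; branch lengths CDIMP→37/64, KW→221/64; new cluster CDIKMPW
  updated: d(CDIKMPW,T)=3/64
step 7: merge (CDIKMPW,T) at d=3/64; branch lengths CDIKMPW→3/128, T→3/128; new cluster CDIKMPTW
final tree: ((((((C:5/4,D:23/4):53/32,M:43/32):77/48,P:367/48):245/64,I:59/64):37/64,(K:0,W:1):221/64):3/128,T:3/128)
total length: 1861/64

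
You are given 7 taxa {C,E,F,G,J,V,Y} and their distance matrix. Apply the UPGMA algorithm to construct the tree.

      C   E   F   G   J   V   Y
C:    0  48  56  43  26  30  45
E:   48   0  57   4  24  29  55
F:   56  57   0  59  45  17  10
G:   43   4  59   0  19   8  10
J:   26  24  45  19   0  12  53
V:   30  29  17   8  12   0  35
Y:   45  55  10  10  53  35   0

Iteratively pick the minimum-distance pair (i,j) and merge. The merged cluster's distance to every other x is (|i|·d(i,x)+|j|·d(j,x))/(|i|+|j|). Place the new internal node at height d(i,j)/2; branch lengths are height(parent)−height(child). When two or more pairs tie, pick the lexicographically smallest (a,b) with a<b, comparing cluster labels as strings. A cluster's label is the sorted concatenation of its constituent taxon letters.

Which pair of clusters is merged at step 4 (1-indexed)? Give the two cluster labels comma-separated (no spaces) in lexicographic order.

1. join E+G (d=4) ⇒ EG; edges |E|=2, |G|=2
  updated: d(C,EG)=91/2, d(EG,F)=58, d(EG,J)=43/2, d(EG,V)=37/2, d(EG,Y)=65/2
2. join F+Y (d=10) ⇒ FY; edges |F|=5, |Y|=5
  updated: d(C,FY)=101/2, d(EG,FY)=181/4, d(FY,J)=49, d(FY,V)=26
3. join J+V (d=12) ⇒ JV; edges |J|=6, |V|=6
  updated: d(C,JV)=28, d(EG,JV)=20, d(FY,JV)=75/2
4. join EG+JV (d=20) ⇒ EGJV; edges |EG|=8, |JV|=4
  updated: d(C,EGJV)=147/4, d(EGJV,FY)=331/8
5. join C+EGJV (d=147/4) ⇒ CEGJV; edges |C|=147/8, |EGJV|=67/8
  updated: d(CEGJV,FY)=216/5
6. join CEGJV+FY (d=216/5) ⇒ CEFGJVY; edges |CEGJV|=129/40, |FY|=83/5
final tree: ((C:147/8,((E:2,G:2):8,(J:6,V:6):4):67/8):129/40,(F:5,Y:5):83/5)
total length: 3383/40

EG,JV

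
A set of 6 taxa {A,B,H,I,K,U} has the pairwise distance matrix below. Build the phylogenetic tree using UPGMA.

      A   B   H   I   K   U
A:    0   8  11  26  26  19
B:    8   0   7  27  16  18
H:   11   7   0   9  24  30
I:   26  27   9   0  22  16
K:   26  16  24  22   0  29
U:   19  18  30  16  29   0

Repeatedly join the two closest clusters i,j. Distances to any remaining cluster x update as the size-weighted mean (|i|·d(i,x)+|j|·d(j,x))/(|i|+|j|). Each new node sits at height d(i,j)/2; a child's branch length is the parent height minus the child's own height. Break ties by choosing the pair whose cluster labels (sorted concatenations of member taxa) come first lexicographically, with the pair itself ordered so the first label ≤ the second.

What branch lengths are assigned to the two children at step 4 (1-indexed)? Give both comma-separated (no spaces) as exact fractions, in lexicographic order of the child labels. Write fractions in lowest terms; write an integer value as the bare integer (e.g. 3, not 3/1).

6,11/4

iteration 1: select B,H (d=7); attach at lengths (7/2, 7/2); label the merged cluster BH
  updated: d(A,BH)=19/2, d(BH,I)=18, d(BH,K)=20, d(BH,U)=24
iteration 2: select A,BH (d=19/2); attach at lengths (19/4, 5/4); label the merged cluster ABH
  updated: d(ABH,I)=62/3, d(ABH,K)=22, d(ABH,U)=67/3
iteration 3: select I,U (d=16); attach at lengths (8, 8); label the merged cluster IU
  updated: d(ABH,IU)=43/2, d(IU,K)=51/2
iteration 4: select ABH,IU (d=43/2); attach at lengths (6, 11/4); label the merged cluster ABHIU
  updated: d(ABHIU,K)=117/5
iteration 5: select ABHIU,K (d=117/5); attach at lengths (19/20, 117/10); label the merged cluster ABHIKU
final tree: (((A:19/4,(B:7/2,H:7/2):5/4):6,(I:8,U:8):11/4):19/20,K:117/10)
total length: 252/5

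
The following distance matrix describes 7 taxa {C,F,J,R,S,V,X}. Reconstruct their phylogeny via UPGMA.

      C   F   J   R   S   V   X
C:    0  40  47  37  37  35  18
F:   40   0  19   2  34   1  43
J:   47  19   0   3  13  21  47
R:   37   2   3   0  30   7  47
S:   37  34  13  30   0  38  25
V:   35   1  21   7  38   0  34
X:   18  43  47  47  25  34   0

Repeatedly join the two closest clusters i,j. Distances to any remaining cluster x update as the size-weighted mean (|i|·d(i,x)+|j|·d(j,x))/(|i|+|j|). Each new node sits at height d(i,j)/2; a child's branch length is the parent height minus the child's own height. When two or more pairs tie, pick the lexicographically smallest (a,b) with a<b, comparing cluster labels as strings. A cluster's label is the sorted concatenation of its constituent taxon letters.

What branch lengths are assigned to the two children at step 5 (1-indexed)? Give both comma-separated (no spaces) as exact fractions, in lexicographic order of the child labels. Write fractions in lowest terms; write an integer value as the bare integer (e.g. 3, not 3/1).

1. join F+V (d=1) ⇒ FV; edges |F|=1/2, |V|=1/2
  updated: d(C,FV)=75/2, d(FV,J)=20, d(FV,R)=9/2, d(FV,S)=36, d(FV,X)=77/2
2. join J+R (d=3) ⇒ JR; edges |J|=3/2, |R|=3/2
  updated: d(C,JR)=42, d(FV,JR)=49/4, d(JR,S)=43/2, d(JR,X)=47
3. join FV+JR (d=49/4) ⇒ FJRV; edges |FV|=45/8, |JR|=37/8
  updated: d(C,FJRV)=159/4, d(FJRV,S)=115/4, d(FJRV,X)=171/4
4. join C+X (d=18) ⇒ CX; edges |C|=9, |X|=9
  updated: d(CX,FJRV)=165/4, d(CX,S)=31
5. join FJRV+S (d=115/4) ⇒ FJRSV; edges |FJRV|=33/4, |S|=115/8
  updated: d(CX,FJRSV)=196/5
6. join CX+FJRSV (d=196/5) ⇒ CFJRSVX; edges |CX|=53/5, |FJRSV|=209/40
final tree: ((C:9,X:9):53/5,(((F:1/2,V:1/2):45/8,(J:3/2,R:3/2):37/8):33/4,S:115/8):209/40)
total length: 707/10

33/4,115/8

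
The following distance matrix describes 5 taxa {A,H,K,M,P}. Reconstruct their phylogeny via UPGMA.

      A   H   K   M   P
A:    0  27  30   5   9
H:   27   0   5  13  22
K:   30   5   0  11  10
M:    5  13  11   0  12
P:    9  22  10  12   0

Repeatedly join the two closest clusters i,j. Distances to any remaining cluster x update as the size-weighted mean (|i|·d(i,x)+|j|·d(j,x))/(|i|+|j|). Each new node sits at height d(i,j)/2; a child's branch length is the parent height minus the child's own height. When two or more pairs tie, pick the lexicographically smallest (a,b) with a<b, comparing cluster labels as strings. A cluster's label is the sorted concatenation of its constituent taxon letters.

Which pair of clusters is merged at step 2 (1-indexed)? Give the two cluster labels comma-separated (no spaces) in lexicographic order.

H,K

step 1: merge (A,M) at d=5; branch lengths A→5/2, M→5/2; new cluster AM
  updated: d(AM,H)=20, d(AM,K)=41/2, d(AM,P)=21/2
step 2: merge (H,K) at d=5; branch lengths H→5/2, K→5/2; new cluster HK
  updated: d(AM,HK)=81/4, d(HK,P)=16
step 3: merge (AM,P) at d=21/2; branch lengths AM→11/4, P→21/4; new cluster AMP
  updated: d(AMP,HK)=113/6
step 4: merge (AMP,HK) at d=113/6; branch lengths AMP→25/6, HK→83/12; new cluster AHKMP
final tree: (((A:5/2,M:5/2):11/4,P:21/4):25/6,(H:5/2,K:5/2):83/12)
total length: 349/12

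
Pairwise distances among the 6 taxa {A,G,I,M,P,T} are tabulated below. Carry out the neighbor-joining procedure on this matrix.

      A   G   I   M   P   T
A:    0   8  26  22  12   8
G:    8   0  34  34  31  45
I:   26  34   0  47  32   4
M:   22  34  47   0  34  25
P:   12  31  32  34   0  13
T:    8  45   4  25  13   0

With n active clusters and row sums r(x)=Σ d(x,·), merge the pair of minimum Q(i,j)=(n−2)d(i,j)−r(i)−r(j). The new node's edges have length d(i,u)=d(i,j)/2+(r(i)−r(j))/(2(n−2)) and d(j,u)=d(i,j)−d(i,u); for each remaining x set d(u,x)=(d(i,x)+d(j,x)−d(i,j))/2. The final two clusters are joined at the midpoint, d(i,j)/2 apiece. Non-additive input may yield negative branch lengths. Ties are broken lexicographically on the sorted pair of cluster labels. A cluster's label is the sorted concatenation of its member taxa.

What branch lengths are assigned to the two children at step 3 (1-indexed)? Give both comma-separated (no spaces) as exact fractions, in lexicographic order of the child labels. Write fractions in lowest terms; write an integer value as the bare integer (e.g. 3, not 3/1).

79/16,305/16

1. join I+T (d=4, Q=-222) ⇒ IT; edges |I|=8, |T|=-4
  updated: d(A,IT)=15, d(G,IT)=75/2, d(IT,M)=34, d(IT,P)=41/2
2. join A+G (d=8, Q=-287/2) ⇒ AG; edges |A|=-59/12, |G|=155/12
  updated: d(AG,IT)=89/4, d(AG,M)=24, d(AG,P)=35/2
3. join AG+M (d=24, Q=-431/4) ⇒ AGM; edges |AG|=79/16, |M|=305/16
  updated: d(AGM,IT)=129/8, d(AGM,P)=55/4
4. join AGM+IT (d=129/8, Q=-403/8) ⇒ AGIMT; edges |AGM|=75/16, |IT|=183/16
  updated: d(AGIMT,P)=145/16
5. join AGIMT+P (d=145/16) ⇒ AGIMPT; edges |AGIMT|=145/32, |P|=145/32
final tree: ((((A:-59/12,G:155/12):79/16,M:305/16):75/16,(I:8,T:-4):183/16):145/32,P:145/32)
total length: 979/16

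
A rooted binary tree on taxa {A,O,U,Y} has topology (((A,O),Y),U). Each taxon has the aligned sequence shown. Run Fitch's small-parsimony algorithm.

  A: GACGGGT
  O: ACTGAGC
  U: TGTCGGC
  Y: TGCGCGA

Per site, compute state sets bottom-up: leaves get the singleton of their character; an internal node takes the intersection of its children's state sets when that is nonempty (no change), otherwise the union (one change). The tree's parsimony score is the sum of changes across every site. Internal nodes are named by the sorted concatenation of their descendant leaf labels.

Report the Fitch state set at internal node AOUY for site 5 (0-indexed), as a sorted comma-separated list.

G

site 0, node AO: A={G} ∪ O={A} → {A,G} (+1)
site 0, node AOY: AO={A,G} ∪ Y={T} → {A,G,T} (+1)
site 0, node AOUY: AOY={A,G,T} ∩ U={T} → {T} (+0)
site 1, node AO: A={A} ∪ O={C} → {A,C} (+1)
site 1, node AOY: AO={A,C} ∪ Y={G} → {A,C,G} (+1)
site 1, node AOUY: AOY={A,C,G} ∩ U={G} → {G} (+0)
site 2, node AO: A={C} ∪ O={T} → {C,T} (+1)
site 2, node AOY: AO={C,T} ∩ Y={C} → {C} (+0)
site 2, node AOUY: AOY={C} ∪ U={T} → {C,T} (+1)
site 3, node AO: A={G} ∩ O={G} → {G} (+0)
site 3, node AOY: AO={G} ∩ Y={G} → {G} (+0)
site 3, node AOUY: AOY={G} ∪ U={C} → {C,G} (+1)
site 4, node AO: A={G} ∪ O={A} → {A,G} (+1)
site 4, node AOY: AO={A,G} ∪ Y={C} → {A,C,G} (+1)
site 4, node AOUY: AOY={A,C,G} ∩ U={G} → {G} (+0)
site 5, node AO: A={G} ∩ O={G} → {G} (+0)
site 5, node AOY: AO={G} ∩ Y={G} → {G} (+0)
site 5, node AOUY: AOY={G} ∩ U={G} → {G} (+0)
site 6, node AO: A={T} ∪ O={C} → {C,T} (+1)
site 6, node AOY: AO={C,T} ∪ Y={A} → {A,C,T} (+1)
site 6, node AOUY: AOY={A,C,T} ∩ U={C} → {C} (+0)
per-site changes: [2, 2, 2, 1, 2, 0, 2]; total = 11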